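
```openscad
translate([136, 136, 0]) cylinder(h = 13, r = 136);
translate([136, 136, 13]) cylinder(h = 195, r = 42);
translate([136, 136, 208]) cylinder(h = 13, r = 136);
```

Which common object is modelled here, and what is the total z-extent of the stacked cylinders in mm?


A spool. The overall height is 221 mm.

Three coaxial cylinders, large–small–large — a spool. Two 13 mm flanges and a 195 mm core give 13 + 195 + 13 = 221 mm.


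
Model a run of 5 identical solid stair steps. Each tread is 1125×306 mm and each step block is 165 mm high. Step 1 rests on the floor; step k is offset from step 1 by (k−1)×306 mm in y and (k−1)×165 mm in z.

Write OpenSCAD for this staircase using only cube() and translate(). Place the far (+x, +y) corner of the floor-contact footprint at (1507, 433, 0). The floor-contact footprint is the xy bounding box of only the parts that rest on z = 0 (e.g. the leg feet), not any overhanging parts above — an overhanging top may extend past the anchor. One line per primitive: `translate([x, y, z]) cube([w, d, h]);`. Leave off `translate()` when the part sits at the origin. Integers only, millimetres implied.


translate([382, 127, 0]) cube([1125, 306, 165]);
translate([382, 433, 165]) cube([1125, 306, 165]);
translate([382, 739, 330]) cube([1125, 306, 165]);
translate([382, 1045, 495]) cube([1125, 306, 165]);
translate([382, 1351, 660]) cube([1125, 306, 165]);


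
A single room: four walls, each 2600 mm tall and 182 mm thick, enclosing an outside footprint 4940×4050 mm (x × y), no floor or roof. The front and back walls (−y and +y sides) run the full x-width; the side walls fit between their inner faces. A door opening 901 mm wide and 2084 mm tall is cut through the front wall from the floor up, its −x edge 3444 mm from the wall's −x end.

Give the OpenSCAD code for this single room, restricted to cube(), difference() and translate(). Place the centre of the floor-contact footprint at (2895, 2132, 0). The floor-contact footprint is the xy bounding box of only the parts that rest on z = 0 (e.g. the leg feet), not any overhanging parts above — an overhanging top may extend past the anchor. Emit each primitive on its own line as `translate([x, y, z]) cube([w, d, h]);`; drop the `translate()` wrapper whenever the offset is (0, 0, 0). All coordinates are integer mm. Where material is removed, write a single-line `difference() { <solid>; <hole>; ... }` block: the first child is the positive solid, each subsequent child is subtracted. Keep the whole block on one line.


difference() { translate([425, 107, 0]) cube([4940, 182, 2600]); translate([3869, 107, 0]) cube([901, 182, 2084]); }
translate([425, 3975, 0]) cube([4940, 182, 2600]);
translate([425, 289, 0]) cube([182, 3686, 2600]);
translate([5183, 289, 0]) cube([182, 3686, 2600]);


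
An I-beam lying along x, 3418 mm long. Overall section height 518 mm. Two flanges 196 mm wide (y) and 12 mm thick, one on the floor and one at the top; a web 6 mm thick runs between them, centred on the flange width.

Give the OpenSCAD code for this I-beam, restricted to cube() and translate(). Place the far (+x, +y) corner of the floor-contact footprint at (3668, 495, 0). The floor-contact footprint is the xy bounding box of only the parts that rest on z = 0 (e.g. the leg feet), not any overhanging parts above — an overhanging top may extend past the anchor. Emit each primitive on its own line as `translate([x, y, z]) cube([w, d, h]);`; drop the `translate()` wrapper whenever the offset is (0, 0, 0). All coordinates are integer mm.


translate([250, 299, 0]) cube([3418, 196, 12]);
translate([250, 394, 12]) cube([3418, 6, 494]);
translate([250, 299, 506]) cube([3418, 196, 12]);


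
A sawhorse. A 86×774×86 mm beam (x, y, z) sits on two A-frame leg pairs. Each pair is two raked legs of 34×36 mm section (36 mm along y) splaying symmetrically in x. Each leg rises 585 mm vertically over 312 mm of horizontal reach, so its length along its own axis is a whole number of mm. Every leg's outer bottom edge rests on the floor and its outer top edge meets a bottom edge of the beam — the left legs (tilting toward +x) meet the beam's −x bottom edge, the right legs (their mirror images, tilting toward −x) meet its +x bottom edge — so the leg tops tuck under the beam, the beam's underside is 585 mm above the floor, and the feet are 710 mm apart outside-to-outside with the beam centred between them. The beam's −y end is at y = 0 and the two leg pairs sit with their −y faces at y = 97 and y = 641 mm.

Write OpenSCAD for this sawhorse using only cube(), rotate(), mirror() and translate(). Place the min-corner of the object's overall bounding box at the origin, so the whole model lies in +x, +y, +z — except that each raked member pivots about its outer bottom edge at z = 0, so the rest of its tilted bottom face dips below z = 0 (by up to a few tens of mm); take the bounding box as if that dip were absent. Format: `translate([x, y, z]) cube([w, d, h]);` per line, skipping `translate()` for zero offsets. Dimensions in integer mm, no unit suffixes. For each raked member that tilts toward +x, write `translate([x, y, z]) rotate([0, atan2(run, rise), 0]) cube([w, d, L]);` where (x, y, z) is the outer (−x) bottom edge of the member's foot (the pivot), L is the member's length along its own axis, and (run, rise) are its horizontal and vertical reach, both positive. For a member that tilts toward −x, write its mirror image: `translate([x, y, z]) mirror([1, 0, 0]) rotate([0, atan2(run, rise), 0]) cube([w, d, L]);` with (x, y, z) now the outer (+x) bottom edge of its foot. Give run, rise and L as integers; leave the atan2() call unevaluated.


translate([312, 0, 585]) cube([86, 774, 86]);
translate([0, 97, 0]) rotate([0, atan2(312, 585), 0]) cube([34, 36, 663]);
translate([710, 97, 0]) mirror([1, 0, 0]) rotate([0, atan2(312, 585), 0]) cube([34, 36, 663]);
translate([0, 641, 0]) rotate([0, atan2(312, 585), 0]) cube([34, 36, 663]);
translate([710, 641, 0]) mirror([1, 0, 0]) rotate([0, atan2(312, 585), 0]) cube([34, 36, 663]);


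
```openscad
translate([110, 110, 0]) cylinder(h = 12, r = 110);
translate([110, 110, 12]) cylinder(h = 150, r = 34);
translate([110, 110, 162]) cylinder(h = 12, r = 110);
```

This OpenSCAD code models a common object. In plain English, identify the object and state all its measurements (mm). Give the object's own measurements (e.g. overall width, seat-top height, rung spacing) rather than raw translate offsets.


A spool: two coaxial disc flanges of radius 110 mm and thickness 12 mm, joined by a core cylinder of radius 34 mm and height 150 mm. The lower flange rests on z = 0 and the three cylinders share a vertical axis.


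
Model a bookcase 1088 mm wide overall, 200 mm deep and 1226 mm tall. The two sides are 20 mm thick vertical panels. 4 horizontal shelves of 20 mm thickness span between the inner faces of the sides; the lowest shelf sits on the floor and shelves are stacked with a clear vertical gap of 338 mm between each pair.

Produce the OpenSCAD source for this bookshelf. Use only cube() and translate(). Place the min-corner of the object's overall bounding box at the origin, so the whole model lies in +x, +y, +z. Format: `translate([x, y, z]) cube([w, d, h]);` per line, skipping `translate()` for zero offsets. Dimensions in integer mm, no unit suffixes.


cube([20, 200, 1226]);
translate([1068, 0, 0]) cube([20, 200, 1226]);
translate([20, 0, 0]) cube([1048, 200, 20]);
translate([20, 0, 358]) cube([1048, 200, 20]);
translate([20, 0, 716]) cube([1048, 200, 20]);
translate([20, 0, 1074]) cube([1048, 200, 20]);


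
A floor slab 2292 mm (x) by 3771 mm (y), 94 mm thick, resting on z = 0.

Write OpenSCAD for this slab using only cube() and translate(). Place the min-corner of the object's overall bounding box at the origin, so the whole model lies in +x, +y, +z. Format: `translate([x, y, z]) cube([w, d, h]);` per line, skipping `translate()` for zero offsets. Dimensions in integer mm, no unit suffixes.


cube([2292, 3771, 94]);


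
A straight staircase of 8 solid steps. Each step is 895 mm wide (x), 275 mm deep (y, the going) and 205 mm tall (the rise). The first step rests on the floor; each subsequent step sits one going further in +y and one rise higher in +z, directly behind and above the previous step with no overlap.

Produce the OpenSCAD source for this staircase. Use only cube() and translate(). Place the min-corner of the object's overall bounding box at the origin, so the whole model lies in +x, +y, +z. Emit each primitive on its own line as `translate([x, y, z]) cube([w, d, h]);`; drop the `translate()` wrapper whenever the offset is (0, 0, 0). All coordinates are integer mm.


cube([895, 275, 205]);
translate([0, 275, 205]) cube([895, 275, 205]);
translate([0, 550, 410]) cube([895, 275, 205]);
translate([0, 825, 615]) cube([895, 275, 205]);
translate([0, 1100, 820]) cube([895, 275, 205]);
translate([0, 1375, 1025]) cube([895, 275, 205]);
translate([0, 1650, 1230]) cube([895, 275, 205]);
translate([0, 1925, 1435]) cube([895, 275, 205]);


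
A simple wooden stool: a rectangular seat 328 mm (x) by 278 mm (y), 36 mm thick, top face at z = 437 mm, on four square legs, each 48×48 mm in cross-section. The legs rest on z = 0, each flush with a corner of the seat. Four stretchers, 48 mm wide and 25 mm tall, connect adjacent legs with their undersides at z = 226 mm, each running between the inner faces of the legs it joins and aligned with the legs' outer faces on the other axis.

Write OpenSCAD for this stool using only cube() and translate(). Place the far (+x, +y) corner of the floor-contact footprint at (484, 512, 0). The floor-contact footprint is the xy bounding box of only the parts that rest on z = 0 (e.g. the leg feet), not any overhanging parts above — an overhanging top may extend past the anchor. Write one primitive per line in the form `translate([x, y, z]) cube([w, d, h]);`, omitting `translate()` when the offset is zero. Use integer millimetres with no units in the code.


translate([156, 234, 401]) cube([328, 278, 36]);
translate([156, 234, 0]) cube([48, 48, 401]);
translate([436, 234, 0]) cube([48, 48, 401]);
translate([156, 464, 0]) cube([48, 48, 401]);
translate([436, 464, 0]) cube([48, 48, 401]);
translate([204, 234, 226]) cube([232, 48, 25]);
translate([204, 464, 226]) cube([232, 48, 25]);
translate([156, 282, 226]) cube([48, 182, 25]);
translate([436, 282, 226]) cube([48, 182, 25]);


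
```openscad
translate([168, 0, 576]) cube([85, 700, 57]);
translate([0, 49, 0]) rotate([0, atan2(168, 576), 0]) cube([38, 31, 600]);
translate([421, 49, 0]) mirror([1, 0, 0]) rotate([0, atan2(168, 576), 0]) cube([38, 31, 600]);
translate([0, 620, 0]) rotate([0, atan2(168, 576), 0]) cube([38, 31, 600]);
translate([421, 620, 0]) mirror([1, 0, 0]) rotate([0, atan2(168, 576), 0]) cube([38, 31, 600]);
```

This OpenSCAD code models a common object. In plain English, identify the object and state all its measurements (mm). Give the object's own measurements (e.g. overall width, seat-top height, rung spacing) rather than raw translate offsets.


A sawhorse. A 85×700×57 mm beam (x, y, z) sits on two A-frame leg pairs. Each pair is two raked legs of 38×31 mm section (31 mm along y) splaying symmetrically in x. Each leg rises 576 mm vertically over 168 mm of horizontal reach and is 600 mm long along its own axis. Every leg's outer bottom edge rests on the floor and its outer top edge meets a bottom edge of the beam — the left legs (tilting toward +x) meet the beam's −x bottom edge, the right legs (their mirror images, tilting toward −x) meet its +x bottom edge — so the leg tops tuck under the beam, the beam's underside is 576 mm above the floor, and the feet are 421 mm apart outside-to-outside with the beam centred between them. The two leg pairs are set in 49 mm from either end of the beam.


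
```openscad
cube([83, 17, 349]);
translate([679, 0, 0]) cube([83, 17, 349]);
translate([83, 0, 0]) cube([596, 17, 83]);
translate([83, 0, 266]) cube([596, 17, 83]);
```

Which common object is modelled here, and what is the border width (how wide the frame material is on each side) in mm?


A picture frame. The border width is 83 mm.

Four thin pieces enclosing a rectangular opening — a picture frame. The two full-height stiles are 349 mm tall; the top rail sits at z = 266 and is 83 mm tall, so the border above the opening is 349 − 266 = 83 mm, matching the stile x-width.


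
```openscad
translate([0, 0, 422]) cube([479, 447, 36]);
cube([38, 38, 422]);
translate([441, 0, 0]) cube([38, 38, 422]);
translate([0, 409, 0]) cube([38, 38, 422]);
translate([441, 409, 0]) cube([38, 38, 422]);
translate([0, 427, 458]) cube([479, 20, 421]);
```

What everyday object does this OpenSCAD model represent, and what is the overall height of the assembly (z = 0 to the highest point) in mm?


A chair. The overall height is 879 mm.

A slab on four corner posts with a tall panel at the back — a chair. The seat slab sits at z = 422 with thickness 36, and the 421 mm backrest starts at the seat top, so the overall height is 422 + 36 + 421 = 879 mm.


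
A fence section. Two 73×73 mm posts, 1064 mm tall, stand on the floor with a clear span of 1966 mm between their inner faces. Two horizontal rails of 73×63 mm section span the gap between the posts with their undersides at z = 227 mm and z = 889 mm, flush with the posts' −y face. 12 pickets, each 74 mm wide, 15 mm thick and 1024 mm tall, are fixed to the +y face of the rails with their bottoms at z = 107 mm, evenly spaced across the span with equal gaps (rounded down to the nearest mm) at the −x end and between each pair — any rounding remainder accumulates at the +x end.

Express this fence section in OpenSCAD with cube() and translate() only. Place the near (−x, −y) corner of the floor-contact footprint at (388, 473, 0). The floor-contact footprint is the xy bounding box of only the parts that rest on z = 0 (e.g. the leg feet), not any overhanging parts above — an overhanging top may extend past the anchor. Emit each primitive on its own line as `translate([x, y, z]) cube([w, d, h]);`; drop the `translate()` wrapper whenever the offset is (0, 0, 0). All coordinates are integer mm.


translate([388, 473, 0]) cube([73, 73, 1064]);
translate([2427, 473, 0]) cube([73, 73, 1064]);
translate([461, 473, 227]) cube([1966, 73, 63]);
translate([461, 473, 889]) cube([1966, 73, 63]);
translate([543, 546, 107]) cube([74, 15, 1024]);
translate([699, 546, 107]) cube([74, 15, 1024]);
translate([855, 546, 107]) cube([74, 15, 1024]);
translate([1011, 546, 107]) cube([74, 15, 1024]);
translate([1167, 546, 107]) cube([74, 15, 1024]);
translate([1323, 546, 107]) cube([74, 15, 1024]);
translate([1479, 546, 107]) cube([74, 15, 1024]);
translate([1635, 546, 107]) cube([74, 15, 1024]);
translate([1791, 546, 107]) cube([74, 15, 1024]);
translate([1947, 546, 107]) cube([74, 15, 1024]);
translate([2103, 546, 107]) cube([74, 15, 1024]);
translate([2259, 546, 107]) cube([74, 15, 1024]);


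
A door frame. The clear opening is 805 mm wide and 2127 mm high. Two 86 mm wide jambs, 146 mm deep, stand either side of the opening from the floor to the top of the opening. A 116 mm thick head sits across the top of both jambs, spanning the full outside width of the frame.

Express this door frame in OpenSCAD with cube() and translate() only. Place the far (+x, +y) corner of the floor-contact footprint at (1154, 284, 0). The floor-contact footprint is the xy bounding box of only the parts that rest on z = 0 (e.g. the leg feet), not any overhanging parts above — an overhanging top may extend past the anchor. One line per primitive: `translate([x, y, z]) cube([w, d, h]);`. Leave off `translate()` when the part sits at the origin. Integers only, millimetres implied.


translate([177, 138, 0]) cube([86, 146, 2127]);
translate([1068, 138, 0]) cube([86, 146, 2127]);
translate([177, 138, 2127]) cube([977, 146, 116]);


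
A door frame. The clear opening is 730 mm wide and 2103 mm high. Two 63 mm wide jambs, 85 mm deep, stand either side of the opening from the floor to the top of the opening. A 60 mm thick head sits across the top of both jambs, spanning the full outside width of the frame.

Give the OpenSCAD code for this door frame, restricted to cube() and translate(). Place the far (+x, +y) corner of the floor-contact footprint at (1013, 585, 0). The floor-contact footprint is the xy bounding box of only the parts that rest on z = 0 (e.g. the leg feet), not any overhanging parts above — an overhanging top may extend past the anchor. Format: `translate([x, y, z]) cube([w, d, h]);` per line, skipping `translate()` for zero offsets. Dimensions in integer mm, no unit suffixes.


translate([157, 500, 0]) cube([63, 85, 2103]);
translate([950, 500, 0]) cube([63, 85, 2103]);
translate([157, 500, 2103]) cube([856, 85, 60]);


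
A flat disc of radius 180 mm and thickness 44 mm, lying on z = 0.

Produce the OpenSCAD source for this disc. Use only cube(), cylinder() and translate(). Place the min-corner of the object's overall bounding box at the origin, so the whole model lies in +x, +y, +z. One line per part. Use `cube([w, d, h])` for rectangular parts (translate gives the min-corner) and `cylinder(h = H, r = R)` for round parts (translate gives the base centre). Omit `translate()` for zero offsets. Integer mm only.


translate([180, 180, 0]) cylinder(h = 44, r = 180);


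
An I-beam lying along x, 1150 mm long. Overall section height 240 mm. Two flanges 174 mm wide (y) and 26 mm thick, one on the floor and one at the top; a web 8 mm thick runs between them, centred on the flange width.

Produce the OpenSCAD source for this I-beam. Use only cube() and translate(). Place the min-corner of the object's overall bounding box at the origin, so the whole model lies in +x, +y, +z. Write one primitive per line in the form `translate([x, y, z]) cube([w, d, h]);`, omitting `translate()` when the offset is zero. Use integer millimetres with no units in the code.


cube([1150, 174, 26]);
translate([0, 83, 26]) cube([1150, 8, 188]);
translate([0, 0, 214]) cube([1150, 174, 26]);


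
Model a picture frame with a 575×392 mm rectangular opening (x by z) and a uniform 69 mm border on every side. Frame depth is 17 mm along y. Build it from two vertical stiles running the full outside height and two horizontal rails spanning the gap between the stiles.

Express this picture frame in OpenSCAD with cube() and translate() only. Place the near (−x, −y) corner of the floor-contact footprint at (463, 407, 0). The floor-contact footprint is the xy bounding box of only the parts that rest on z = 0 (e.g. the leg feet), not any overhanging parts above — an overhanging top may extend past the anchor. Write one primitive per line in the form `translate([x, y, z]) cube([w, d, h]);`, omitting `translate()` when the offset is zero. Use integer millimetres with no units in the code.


translate([463, 407, 0]) cube([69, 17, 530]);
translate([1107, 407, 0]) cube([69, 17, 530]);
translate([532, 407, 0]) cube([575, 17, 69]);
translate([532, 407, 461]) cube([575, 17, 69]);


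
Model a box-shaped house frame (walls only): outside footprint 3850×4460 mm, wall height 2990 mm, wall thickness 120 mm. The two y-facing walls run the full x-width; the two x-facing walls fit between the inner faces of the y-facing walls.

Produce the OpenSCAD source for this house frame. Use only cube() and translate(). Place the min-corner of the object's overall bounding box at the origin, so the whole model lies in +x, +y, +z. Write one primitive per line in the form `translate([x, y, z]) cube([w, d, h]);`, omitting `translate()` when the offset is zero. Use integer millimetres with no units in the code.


cube([3850, 120, 2990]);
translate([0, 4340, 0]) cube([3850, 120, 2990]);
translate([0, 120, 0]) cube([120, 4220, 2990]);
translate([3730, 120, 0]) cube([120, 4220, 2990]);


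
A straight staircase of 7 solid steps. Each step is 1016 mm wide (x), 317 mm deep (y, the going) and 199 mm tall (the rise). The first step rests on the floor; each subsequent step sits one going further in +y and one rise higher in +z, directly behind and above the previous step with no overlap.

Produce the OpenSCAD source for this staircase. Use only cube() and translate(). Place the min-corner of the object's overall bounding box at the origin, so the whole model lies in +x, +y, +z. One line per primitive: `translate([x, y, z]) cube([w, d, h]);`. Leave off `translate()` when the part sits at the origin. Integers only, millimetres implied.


cube([1016, 317, 199]);
translate([0, 317, 199]) cube([1016, 317, 199]);
translate([0, 634, 398]) cube([1016, 317, 199]);
translate([0, 951, 597]) cube([1016, 317, 199]);
translate([0, 1268, 796]) cube([1016, 317, 199]);
translate([0, 1585, 995]) cube([1016, 317, 199]);
translate([0, 1902, 1194]) cube([1016, 317, 199]);


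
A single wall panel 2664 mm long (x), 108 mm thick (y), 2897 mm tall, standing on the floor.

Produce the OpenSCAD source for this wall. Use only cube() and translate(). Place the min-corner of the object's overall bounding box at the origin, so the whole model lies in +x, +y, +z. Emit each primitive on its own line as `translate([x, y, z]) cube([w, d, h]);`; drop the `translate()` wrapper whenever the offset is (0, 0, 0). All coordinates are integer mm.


cube([2664, 108, 2897]);


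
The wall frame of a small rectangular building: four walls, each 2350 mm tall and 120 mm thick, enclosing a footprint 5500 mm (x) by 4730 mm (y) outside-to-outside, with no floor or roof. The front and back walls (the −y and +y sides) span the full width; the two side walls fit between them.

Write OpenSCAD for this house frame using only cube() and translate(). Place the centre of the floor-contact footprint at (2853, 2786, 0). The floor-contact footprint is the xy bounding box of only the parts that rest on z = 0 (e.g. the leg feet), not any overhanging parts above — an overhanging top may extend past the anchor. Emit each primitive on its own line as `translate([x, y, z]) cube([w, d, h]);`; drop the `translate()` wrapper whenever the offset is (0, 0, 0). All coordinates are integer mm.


translate([103, 421, 0]) cube([5500, 120, 2350]);
translate([103, 5031, 0]) cube([5500, 120, 2350]);
translate([103, 541, 0]) cube([120, 4490, 2350]);
translate([5483, 541, 0]) cube([120, 4490, 2350]);


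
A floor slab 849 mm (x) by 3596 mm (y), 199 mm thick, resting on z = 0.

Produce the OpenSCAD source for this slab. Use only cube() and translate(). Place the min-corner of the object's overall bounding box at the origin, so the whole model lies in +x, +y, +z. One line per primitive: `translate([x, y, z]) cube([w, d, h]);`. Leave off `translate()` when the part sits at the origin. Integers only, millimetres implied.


cube([849, 3596, 199]);


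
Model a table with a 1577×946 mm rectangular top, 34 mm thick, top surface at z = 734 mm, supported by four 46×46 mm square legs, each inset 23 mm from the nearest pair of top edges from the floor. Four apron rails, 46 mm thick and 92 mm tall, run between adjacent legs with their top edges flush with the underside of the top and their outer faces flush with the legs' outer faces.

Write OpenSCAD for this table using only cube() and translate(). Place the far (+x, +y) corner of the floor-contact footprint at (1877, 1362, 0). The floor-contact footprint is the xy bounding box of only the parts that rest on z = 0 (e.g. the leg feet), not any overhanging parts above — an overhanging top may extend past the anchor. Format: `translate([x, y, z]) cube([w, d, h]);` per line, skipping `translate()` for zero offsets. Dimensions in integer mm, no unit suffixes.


translate([323, 439, 700]) cube([1577, 946, 34]);
translate([346, 462, 0]) cube([46, 46, 700]);
translate([1831, 462, 0]) cube([46, 46, 700]);
translate([346, 1316, 0]) cube([46, 46, 700]);
translate([1831, 1316, 0]) cube([46, 46, 700]);
translate([392, 462, 608]) cube([1439, 46, 92]);
translate([392, 1316, 608]) cube([1439, 46, 92]);
translate([346, 508, 608]) cube([46, 808, 92]);
translate([1831, 508, 608]) cube([46, 808, 92]);


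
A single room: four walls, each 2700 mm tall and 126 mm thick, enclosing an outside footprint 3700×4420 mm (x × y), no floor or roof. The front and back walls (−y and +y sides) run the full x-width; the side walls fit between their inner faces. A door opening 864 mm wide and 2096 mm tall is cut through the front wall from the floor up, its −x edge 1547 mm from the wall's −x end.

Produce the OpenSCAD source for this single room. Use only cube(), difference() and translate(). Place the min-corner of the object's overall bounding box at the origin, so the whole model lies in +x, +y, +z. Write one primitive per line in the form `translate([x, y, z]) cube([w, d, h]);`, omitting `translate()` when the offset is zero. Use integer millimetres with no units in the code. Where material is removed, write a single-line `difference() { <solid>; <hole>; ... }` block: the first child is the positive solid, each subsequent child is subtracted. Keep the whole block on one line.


difference() { cube([3700, 126, 2700]); translate([1547, 0, 0]) cube([864, 126, 2096]); }
translate([0, 4294, 0]) cube([3700, 126, 2700]);
translate([0, 126, 0]) cube([126, 4168, 2700]);
translate([3574, 126, 0]) cube([126, 4168, 2700]);


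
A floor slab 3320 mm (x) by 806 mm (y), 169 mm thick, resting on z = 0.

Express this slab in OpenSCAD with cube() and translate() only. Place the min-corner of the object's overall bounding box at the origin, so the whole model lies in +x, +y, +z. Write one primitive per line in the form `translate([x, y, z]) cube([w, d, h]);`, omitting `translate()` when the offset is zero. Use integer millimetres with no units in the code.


cube([3320, 806, 169]);


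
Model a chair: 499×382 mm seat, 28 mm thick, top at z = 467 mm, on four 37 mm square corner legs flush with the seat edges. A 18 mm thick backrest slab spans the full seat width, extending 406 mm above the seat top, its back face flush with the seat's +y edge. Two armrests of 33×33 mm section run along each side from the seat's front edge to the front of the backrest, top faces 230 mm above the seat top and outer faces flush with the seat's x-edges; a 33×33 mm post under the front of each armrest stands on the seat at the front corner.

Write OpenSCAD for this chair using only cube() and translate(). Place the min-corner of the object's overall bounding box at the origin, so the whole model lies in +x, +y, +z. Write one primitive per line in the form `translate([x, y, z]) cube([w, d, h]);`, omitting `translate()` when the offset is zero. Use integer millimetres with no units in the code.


translate([0, 0, 439]) cube([499, 382, 28]);
cube([37, 37, 439]);
translate([462, 0, 0]) cube([37, 37, 439]);
translate([0, 345, 0]) cube([37, 37, 439]);
translate([462, 345, 0]) cube([37, 37, 439]);
translate([0, 364, 467]) cube([499, 18, 406]);
translate([0, 0, 664]) cube([33, 364, 33]);
translate([466, 0, 664]) cube([33, 364, 33]);
translate([0, 0, 467]) cube([33, 33, 197]);
translate([466, 0, 467]) cube([33, 33, 197]);


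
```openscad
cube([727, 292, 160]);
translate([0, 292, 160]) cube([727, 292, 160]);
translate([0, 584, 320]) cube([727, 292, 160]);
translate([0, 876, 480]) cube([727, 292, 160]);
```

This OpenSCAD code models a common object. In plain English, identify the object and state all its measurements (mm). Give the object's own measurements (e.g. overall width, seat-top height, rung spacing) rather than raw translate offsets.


A straight staircase of 4 solid steps. Each step is 727 mm wide (x), 292 mm deep (y, the going) and 160 mm tall (the rise). The first step rests on the floor; each subsequent step sits one going further in +y and one rise higher in +z, directly behind and above the previous step with no overlap.


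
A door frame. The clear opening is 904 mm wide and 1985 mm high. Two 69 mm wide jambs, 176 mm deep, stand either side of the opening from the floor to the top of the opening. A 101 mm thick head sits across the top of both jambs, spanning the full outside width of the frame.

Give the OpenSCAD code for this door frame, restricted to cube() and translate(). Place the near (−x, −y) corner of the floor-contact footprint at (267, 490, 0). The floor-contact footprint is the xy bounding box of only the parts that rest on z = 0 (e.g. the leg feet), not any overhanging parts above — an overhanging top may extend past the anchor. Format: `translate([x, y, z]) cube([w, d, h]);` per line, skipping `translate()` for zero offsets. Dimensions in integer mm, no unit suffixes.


translate([267, 490, 0]) cube([69, 176, 1985]);
translate([1240, 490, 0]) cube([69, 176, 1985]);
translate([267, 490, 1985]) cube([1042, 176, 101]);


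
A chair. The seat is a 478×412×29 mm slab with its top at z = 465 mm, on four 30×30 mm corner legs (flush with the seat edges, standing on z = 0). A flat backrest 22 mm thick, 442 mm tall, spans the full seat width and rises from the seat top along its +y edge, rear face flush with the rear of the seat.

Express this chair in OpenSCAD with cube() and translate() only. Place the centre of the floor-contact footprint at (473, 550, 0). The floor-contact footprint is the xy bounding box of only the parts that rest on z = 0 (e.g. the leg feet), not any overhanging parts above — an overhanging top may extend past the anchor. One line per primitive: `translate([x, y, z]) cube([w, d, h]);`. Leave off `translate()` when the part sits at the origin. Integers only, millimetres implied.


// leg_h = 465 - 29 = 436
translate([234, 344, 436]) cube([478, 412, 29]);
translate([234, 344, 0]) cube([30, 30, 436]);
translate([682, 344, 0]) cube([30, 30, 436]);
translate([234, 726, 0]) cube([30, 30, 436]);
translate([682, 726, 0]) cube([30, 30, 436]);
translate([234, 734, 465]) cube([478, 22, 442]);


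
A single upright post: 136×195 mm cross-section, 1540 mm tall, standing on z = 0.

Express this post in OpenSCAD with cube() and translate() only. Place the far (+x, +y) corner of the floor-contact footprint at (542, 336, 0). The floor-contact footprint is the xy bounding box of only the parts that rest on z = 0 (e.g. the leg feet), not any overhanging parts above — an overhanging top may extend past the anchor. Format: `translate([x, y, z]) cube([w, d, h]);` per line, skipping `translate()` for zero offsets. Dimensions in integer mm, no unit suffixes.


translate([406, 141, 0]) cube([136, 195, 1540]);


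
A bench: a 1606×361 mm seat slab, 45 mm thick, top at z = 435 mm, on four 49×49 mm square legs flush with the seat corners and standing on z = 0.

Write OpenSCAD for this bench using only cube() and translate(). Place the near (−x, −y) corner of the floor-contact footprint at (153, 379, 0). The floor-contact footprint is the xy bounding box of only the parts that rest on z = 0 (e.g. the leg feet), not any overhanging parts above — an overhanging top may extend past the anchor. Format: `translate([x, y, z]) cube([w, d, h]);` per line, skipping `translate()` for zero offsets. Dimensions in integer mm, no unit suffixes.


// leg_h = 435 − 45 = 390
translate([153, 379, 390]) cube([1606, 361, 45]);
translate([153, 379, 0]) cube([49, 49, 390]);
translate([153, 691, 0]) cube([49, 49, 390]);
translate([1710, 379, 0]) cube([49, 49, 390]);
translate([1710, 691, 0]) cube([49, 49, 390]);


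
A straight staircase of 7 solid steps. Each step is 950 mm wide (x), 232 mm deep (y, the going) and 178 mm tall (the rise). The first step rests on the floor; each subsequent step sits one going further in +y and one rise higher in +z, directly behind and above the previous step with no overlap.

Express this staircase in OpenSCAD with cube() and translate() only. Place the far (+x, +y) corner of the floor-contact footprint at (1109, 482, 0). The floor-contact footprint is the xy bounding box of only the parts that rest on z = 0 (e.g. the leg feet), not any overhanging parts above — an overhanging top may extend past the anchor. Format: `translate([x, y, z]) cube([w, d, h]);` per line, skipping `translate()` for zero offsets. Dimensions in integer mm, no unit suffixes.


translate([159, 250, 0]) cube([950, 232, 178]);
translate([159, 482, 178]) cube([950, 232, 178]);
translate([159, 714, 356]) cube([950, 232, 178]);
translate([159, 946, 534]) cube([950, 232, 178]);
translate([159, 1178, 712]) cube([950, 232, 178]);
translate([159, 1410, 890]) cube([950, 232, 178]);
translate([159, 1642, 1068]) cube([950, 232, 178]);


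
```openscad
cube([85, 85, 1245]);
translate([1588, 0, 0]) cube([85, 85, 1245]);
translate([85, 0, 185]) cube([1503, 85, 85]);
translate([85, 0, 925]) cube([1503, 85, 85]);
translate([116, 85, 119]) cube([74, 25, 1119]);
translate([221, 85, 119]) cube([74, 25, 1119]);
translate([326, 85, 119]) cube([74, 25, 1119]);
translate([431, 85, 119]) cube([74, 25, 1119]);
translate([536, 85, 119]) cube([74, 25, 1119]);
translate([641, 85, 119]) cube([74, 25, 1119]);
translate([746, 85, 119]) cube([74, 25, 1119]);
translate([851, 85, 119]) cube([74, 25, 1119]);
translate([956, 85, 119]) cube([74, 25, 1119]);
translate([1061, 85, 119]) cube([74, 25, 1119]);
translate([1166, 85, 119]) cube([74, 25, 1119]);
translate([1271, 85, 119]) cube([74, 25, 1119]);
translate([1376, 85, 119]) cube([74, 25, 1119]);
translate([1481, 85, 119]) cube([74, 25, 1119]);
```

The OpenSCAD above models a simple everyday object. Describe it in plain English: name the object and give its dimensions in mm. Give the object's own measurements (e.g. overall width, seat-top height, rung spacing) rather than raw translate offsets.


A fence section. Two 85×85 mm posts, 1245 mm tall, stand on the floor with a clear span of 1503 mm between their inner faces. Two horizontal rails of 85×85 mm section span the gap between the posts with their undersides at z = 185 mm and z = 925 mm, flush with the posts' −y face. 14 pickets, each 74 mm wide, 25 mm thick and 1119 mm tall, are fixed to the +y face of the rails with their bottoms at z = 119 mm, spaced across the span with a 31 mm gap after the −x post and between neighbouring pickets, with 33 mm left before the +x post.


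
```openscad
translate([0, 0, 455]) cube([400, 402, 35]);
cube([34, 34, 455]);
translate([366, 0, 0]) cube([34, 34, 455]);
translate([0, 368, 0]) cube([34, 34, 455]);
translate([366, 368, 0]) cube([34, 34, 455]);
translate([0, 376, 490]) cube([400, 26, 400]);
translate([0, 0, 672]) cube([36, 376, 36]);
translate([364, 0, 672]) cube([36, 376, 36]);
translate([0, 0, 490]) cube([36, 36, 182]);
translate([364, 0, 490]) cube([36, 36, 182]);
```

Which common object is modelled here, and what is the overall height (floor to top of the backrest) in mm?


A chair. The overall height is 890 mm.

A slab on four corner posts with a tall panel at the back — a chair. The seat slab sits at z = 455 with thickness 35, and the 400 mm backrest starts at the seat top, so the overall height is 455 + 35 + 400 = 890 mm.


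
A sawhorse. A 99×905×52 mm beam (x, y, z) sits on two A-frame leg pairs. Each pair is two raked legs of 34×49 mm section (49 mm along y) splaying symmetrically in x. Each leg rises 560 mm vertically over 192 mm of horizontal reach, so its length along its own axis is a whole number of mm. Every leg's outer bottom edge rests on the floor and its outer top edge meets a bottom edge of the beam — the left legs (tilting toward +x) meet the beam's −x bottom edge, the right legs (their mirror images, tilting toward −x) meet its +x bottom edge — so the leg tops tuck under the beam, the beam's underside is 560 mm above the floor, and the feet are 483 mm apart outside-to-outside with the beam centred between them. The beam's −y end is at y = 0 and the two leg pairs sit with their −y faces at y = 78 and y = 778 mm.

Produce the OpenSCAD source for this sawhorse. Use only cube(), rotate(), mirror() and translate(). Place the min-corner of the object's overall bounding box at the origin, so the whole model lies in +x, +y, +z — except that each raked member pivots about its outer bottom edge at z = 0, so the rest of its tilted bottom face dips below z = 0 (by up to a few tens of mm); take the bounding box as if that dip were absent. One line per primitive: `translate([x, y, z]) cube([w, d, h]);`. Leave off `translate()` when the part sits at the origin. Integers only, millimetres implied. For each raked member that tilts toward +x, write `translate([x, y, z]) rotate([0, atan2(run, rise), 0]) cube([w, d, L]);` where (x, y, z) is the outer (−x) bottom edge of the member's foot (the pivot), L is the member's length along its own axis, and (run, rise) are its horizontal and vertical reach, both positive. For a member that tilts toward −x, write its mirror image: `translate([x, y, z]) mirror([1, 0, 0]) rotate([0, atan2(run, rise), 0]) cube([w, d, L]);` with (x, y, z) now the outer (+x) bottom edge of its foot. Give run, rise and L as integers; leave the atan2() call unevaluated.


// leg length = √(192² + 560²) = 592
// right-leg outer foot x = 2·192 + 99 = 483
// beam min-corner = (192, 0, 560)
translate([192, 0, 560]) cube([99, 905, 52]);
translate([0, 78, 0]) rotate([0, atan2(192, 560), 0]) cube([34, 49, 592]);
translate([483, 78, 0]) mirror([1, 0, 0]) rotate([0, atan2(192, 560), 0]) cube([34, 49, 592]);
translate([0, 778, 0]) rotate([0, atan2(192, 560), 0]) cube([34, 49, 592]);
translate([483, 778, 0]) mirror([1, 0, 0]) rotate([0, atan2(192, 560), 0]) cube([34, 49, 592]);


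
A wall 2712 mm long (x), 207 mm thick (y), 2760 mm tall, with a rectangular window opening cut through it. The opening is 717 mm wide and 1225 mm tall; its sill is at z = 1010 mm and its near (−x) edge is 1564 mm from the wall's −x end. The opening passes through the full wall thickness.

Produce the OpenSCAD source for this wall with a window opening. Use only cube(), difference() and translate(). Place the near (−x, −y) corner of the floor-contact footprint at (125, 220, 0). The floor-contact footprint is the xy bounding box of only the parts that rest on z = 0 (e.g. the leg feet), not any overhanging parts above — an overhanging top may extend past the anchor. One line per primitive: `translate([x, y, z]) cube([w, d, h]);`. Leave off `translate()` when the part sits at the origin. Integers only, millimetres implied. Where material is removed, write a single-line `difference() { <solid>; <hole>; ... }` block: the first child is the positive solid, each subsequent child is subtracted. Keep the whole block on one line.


difference() { translate([125, 220, 0]) cube([2712, 207, 2760]); translate([1689, 220, 1010]) cube([717, 207, 1225]); }


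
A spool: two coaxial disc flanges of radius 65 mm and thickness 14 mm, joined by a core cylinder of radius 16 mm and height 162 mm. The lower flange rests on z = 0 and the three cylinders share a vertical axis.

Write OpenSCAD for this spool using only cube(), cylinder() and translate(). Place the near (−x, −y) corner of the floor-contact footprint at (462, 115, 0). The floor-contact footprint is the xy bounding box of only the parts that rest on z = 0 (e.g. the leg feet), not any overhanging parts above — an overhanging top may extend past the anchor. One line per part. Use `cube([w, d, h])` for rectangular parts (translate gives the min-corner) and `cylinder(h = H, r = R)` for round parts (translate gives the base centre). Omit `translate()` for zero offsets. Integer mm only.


translate([527, 180, 0]) cylinder(h = 14, r = 65);
translate([527, 180, 14]) cylinder(h = 162, r = 16);
translate([527, 180, 176]) cylinder(h = 14, r = 65);


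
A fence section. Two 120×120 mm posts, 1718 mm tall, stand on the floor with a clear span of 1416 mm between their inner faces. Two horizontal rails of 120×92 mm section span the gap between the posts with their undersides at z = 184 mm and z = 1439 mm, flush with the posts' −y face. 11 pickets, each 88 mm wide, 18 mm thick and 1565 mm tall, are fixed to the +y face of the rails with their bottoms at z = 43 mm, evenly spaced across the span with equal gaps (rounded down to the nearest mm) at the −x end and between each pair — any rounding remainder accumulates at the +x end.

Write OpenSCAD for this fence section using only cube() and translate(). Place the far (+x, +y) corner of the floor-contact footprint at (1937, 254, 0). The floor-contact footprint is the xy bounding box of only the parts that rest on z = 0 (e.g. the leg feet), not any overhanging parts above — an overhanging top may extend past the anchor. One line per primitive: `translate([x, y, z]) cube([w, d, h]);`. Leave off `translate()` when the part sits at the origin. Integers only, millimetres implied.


translate([281, 134, 0]) cube([120, 120, 1718]);
translate([1817, 134, 0]) cube([120, 120, 1718]);
translate([401, 134, 184]) cube([1416, 120, 92]);
translate([401, 134, 1439]) cube([1416, 120, 92]);
translate([438, 254, 43]) cube([88, 18, 1565]);
translate([563, 254, 43]) cube([88, 18, 1565]);
translate([688, 254, 43]) cube([88, 18, 1565]);
translate([813, 254, 43]) cube([88, 18, 1565]);
translate([938, 254, 43]) cube([88, 18, 1565]);
translate([1063, 254, 43]) cube([88, 18, 1565]);
translate([1188, 254, 43]) cube([88, 18, 1565]);
translate([1313, 254, 43]) cube([88, 18, 1565]);
translate([1438, 254, 43]) cube([88, 18, 1565]);
translate([1563, 254, 43]) cube([88, 18, 1565]);
translate([1688, 254, 43]) cube([88, 18, 1565]);
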